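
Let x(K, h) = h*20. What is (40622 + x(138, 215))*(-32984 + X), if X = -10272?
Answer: -1943146032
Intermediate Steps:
x(K, h) = 20*h
(40622 + x(138, 215))*(-32984 + X) = (40622 + 20*215)*(-32984 - 10272) = (40622 + 4300)*(-43256) = 44922*(-43256) = -1943146032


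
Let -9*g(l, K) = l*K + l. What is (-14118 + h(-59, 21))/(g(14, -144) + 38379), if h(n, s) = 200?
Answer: -125262/347413 ≈ -0.36056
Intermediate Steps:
g(l, K) = -l/9 - K*l/9 (g(l, K) = -(l*K + l)/9 = -(K*l + l)/9 = -(l + K*l)/9 = -l/9 - K*l/9)
(-14118 + h(-59, 21))/(g(14, -144) + 38379) = (-14118 + 200)/(-1/9*14*(1 - 144) + 38379) = -13918/(-1/9*14*(-143) + 38379) = -13918/(2002/9 + 38379) = -13918/347413/9 = -13918*9/347413 = -125262/347413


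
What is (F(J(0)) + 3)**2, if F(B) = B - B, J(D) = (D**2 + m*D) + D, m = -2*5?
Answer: 9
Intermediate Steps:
m = -10
J(D) = D**2 - 9*D (J(D) = (D**2 - 10*D) + D = D**2 - 9*D)
F(B) = 0
(F(J(0)) + 3)**2 = (0 + 3)**2 = 3**2 = 9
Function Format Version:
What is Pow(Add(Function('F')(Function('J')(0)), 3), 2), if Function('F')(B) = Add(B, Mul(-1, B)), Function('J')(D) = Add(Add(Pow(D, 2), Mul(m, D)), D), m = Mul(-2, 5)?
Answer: 9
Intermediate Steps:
m = -10
Function('J')(D) = Add(Pow(D, 2), Mul(-9, D)) (Function('J')(D) = Add(Add(Pow(D, 2), Mul(-10, D)), D) = Add(Pow(D, 2), Mul(-9, D)))
Function('F')(B) = 0
Pow(Add(Function('F')(Function('J')(0)), 3), 2) = Pow(Add(0, 3), 2) = Pow(3, 2) = 9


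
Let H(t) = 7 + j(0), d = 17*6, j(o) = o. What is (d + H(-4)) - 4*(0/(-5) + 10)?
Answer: 69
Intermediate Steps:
d = 102
H(t) = 7 (H(t) = 7 + 0 = 7)
(d + H(-4)) - 4*(0/(-5) + 10) = (102 + 7) - 4*(0/(-5) + 10) = 109 - 4*(0*(-1/5) + 10) = 109 - 4*(0 + 10) = 109 - 4*10 = 109 - 40 = 69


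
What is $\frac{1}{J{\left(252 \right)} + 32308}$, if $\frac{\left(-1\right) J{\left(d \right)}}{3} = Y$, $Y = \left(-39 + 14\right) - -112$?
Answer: $\frac{1}{32047} \approx 3.1204 \cdot 10^{-5}$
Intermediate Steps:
$Y = 87$ ($Y = -25 + 112 = 87$)
$J{\left(d \right)} = -261$ ($J{\left(d \right)} = \left(-3\right) 87 = -261$)
$\frac{1}{J{\left(252 \right)} + 32308} = \frac{1}{-261 + 32308} = \frac{1}{32047}$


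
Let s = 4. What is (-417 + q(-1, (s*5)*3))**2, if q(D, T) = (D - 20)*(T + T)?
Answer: 8625969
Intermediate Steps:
q(D, T) = 2*T*(-20 + D) (q(D, T) = (-20 + D)*(2*T) = 2*T*(-20 + D))
(-417 + q(-1, (s*5)*3))**2 = (-417 + 2*((4*5)*3)*(-20 - 1))**2 = (-417 + 2*(20*3)*(-21))**2 = (-417 + 2*60*(-21))**2 = (-417 - 2520)**2 = (-2937)**2 = 8625969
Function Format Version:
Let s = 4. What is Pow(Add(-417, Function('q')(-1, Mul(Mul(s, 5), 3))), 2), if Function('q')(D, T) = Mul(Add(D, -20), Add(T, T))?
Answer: 8625969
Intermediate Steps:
Function('q')(D, T) = Mul(2, T, Add(-20, D)) (Function('q')(D, T) = Mul(Add(-20, D), Mul(2, T)) = Mul(2, T, Add(-20, D)))
Pow(Add(-417, Function('q')(-1, Mul(Mul(s, 5), 3))), 2) = Pow(Add(-417, Mul(2, Mul(Mul(4, 5), 3), Add(-20, -1))), 2) = Pow(Add(-417, Mul(2, Mul(20, 3), -21)), 2) = Pow(Add(-417, Mul(2, 60, -21)), 2) = Pow(Add(-417, -2520), 2) = Pow(-2937, 2) = 8625969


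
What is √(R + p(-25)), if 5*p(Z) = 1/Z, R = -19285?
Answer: I*√12053130/25 ≈ 138.87*I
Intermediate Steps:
p(Z) = 1/(5*Z)
√(R + p(-25)) = √(-19285 + (⅕)/(-25)) = √(-19285 + (⅕)*(-1/25)) = √(-19285 - 1/125) = √(-2410626/125) = I*√12053130/25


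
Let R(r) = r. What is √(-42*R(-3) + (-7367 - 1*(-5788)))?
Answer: I*√1453 ≈ 38.118*I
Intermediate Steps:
√(-42*R(-3) + (-7367 - 1*(-5788))) = √(-42*(-3) + (-7367 - 1*(-5788))) = √(126 + (-7367 + 5788)) = √(126 - 1579) = √(-1453) = I*√1453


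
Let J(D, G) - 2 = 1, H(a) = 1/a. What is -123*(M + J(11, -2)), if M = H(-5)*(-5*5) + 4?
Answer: -1476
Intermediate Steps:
J(D, G) = 3 (J(D, G) = 2 + 1 = 3)
M = 9 (M = (-5*5)/(-5) + 4 = -1/5*(-25) + 4 = 5 + 4 = 9)
-123*(M + J(11, -2)) = -123*(9 + 3) = -123*12 = -1476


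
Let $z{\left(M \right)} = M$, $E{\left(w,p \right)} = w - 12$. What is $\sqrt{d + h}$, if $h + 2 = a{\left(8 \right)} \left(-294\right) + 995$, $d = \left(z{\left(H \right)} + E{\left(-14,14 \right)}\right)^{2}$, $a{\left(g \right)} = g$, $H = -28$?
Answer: $3 \sqrt{173} \approx 39.459$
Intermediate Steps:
$E{\left(w,p \right)} = -12 + w$
$d = 2916$ ($d = \left(-28 - 26\right)^{2} = \left(-54\right)^{2} = 2916$)
$h = -1359$ ($h = -2 + \left(8 \left(-294\right) + 995\right) = -2 + \left(-2352 + 995\right) = -2 - 1357 = -1359$)
$\sqrt{d + h} = \sqrt{2916 - 1359} = \sqrt{1557} = 3 \sqrt{173}$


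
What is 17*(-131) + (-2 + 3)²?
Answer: -2226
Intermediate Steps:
17*(-131) + (-2 + 3)² = -2227 + 1² = -2227 + 1 = -2226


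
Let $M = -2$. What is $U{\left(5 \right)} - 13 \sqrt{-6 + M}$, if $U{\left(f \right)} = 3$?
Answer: $3 - 26 i \sqrt{2} \approx 3.0 - 36.77 i$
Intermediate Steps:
$U{\left(5 \right)} - 13 \sqrt{-6 + M} = 3 - 13 \sqrt{-6 - 2} = 3 - 13 \sqrt{-8} = 3 - 13 \cdot 2 i \sqrt{2} = 3 - 26 i \sqrt{2}$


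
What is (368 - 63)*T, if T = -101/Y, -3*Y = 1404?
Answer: 30805/468 ≈ 65.823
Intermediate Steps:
Y = -468 (Y = -⅓*1404 = -468)
T = 101/468 (T = -101/(-468) = -101*(-1/468) = 101/468 ≈ 0.21581)
(368 - 63)*T = (368 - 63)*(101/468) = 305*(101/468) = 30805/468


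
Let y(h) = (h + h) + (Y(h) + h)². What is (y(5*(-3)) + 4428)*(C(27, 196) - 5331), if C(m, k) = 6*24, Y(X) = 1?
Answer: -23829078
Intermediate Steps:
C(m, k) = 144
y(h) = (1 + h)² + 2*h (y(h) = (h + h) + (1 + h)² = 2*h + (1 + h)² = (1 + h)² + 2*h)
(y(5*(-3)) + 4428)*(C(27, 196) - 5331) = (((1 + 5*(-3))² + 2*(5*(-3))) + 4428)*(144 - 5331) = (((1 - 15)² + 2*(-15)) + 4428)*(-5187) = (((-14)² - 30) + 4428)*(-5187) = ((196 - 30) + 4428)*(-5187) = (166 + 4428)*(-5187) = 4594*(-5187) = -23829078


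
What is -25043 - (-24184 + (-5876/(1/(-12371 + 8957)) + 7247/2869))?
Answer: -57556516734/2869 ≈ -2.0062e+7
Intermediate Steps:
-25043 - (-24184 + (-5876/(1/(-12371 + 8957)) + 7247/2869)) = -25043 - (-24184 + (-5876/(1/(-3414)) + 7247*(1/2869))) = -25043 - (-24184 + (-5876/(-1/3414) + 7247/2869)) = -25043 - (-24184 + (-5876*(-3414) + 7247/2869)) = -25043 - (-24184 + (20060664 + 7247/2869)) = -25043 - (-24184 + 57554052263/2869) = -25043 - 1*57484668367/2869 = -25043 - 57484668367/2869 = -57556516734/2869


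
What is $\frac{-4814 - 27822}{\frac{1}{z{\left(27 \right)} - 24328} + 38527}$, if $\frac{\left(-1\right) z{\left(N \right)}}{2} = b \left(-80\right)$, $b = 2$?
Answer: $- \frac{783525088}{924956215} \approx -0.84709$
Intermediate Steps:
$z{\left(N \right)} = 320$ ($z{\left(N \right)} = - 2 \cdot 2 \left(-80\right) = \left(-2\right) \left(-160\right) = 320$)
$\frac{-4814 - 27822}{\frac{1}{z{\left(27 \right)} - 24328} + 38527} = \frac{-4814 - 27822}{\frac{1}{320 - 24328} + 38527} = - \frac{32636}{\frac{1}{-24008} + 38527} = - \frac{32636}{- \frac{1}{24008} + 38527} = - \frac{32636}{\frac{924956215}{24008}} = \left(-32636\right) \frac{24008}{924956215} = - \frac{783525088}{924956215}$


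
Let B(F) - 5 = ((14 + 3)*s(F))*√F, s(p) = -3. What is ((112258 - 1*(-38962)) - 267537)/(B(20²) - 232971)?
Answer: 116317/233986 ≈ 0.49711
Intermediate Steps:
B(F) = 5 - 51*√F (B(F) = 5 + ((14 + 3)*(-3))*√F = 5 + (17*(-3))*√F = 5 - 51*√F)
((112258 - 1*(-38962)) - 267537)/(B(20²) - 232971) = ((112258 - 1*(-38962)) - 267537)/((5 - 51*√(20²)) - 232971) = ((112258 + 38962) - 267537)/((5 - 51*√400) - 232971) = (151220 - 267537)/((5 - 51*20) - 232971) = -116317/((5 - 1020) - 232971) = -116317/(-1015 - 232971) = -116317/(-233986) = -116317*(-1/233986) = 116317/233986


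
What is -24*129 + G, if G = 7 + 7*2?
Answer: -3075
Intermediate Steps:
G = 21 (G = 7 + 14 = 21)
-24*129 + G = -24*129 + 21 = -3096 + 21 = -3075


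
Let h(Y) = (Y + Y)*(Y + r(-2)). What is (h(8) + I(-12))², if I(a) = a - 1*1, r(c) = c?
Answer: 6889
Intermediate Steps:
I(a) = -1 + a (I(a) = a - 1 = -1 + a)
h(Y) = 2*Y*(-2 + Y) (h(Y) = (Y + Y)*(Y - 2) = (2*Y)*(-2 + Y) = 2*Y*(-2 + Y))
(h(8) + I(-12))² = (2*8*(-2 + 8) + (-1 - 12))² = (2*8*6 - 13)² = (96 - 13)² = 83² = 6889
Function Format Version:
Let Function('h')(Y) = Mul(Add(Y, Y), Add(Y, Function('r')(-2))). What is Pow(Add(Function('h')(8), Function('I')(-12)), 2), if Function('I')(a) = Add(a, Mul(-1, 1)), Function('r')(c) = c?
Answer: 6889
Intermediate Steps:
Function('I')(a) = Add(-1, a) (Function('I')(a) = Add(a, -1) = Add(-1, a))
Function('h')(Y) = Mul(2, Y, Add(-2, Y)) (Function('h')(Y) = Mul(Add(Y, Y), Add(Y, -2)) = Mul(Mul(2, Y), Add(-2, Y)) = Mul(2, Y, Add(-2, Y)))
Pow(Add(Function('h')(8), Function('I')(-12)), 2) = Pow(Add(Mul(2, 8, Add(-2, 8)), Add(-1, -12)), 2) = Pow(Add(Mul(2, 8, 6), -13), 2) = Pow(Add(96, -13), 2) = Pow(83, 2) = 6889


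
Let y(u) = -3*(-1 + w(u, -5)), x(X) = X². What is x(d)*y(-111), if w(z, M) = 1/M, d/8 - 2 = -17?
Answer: 51840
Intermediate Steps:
d = -120 (d = 16 + 8*(-17) = 16 - 136 = -120)
y(u) = 18/5 (y(u) = -3*(-1 + 1/(-5)) = -3*(-1 - ⅕) = -3*(-6/5) = 18/5)
x(d)*y(-111) = (-120)²*(18/5) = 14400*(18/5) = 51840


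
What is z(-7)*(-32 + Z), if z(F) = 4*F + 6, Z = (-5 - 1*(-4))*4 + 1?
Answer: 770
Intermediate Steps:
Z = -3 (Z = (-5 + 4)*4 + 1 = -1*4 + 1 = -4 + 1 = -3)
z(F) = 6 + 4*F
z(-7)*(-32 + Z) = (6 + 4*(-7))*(-32 - 3) = (6 - 28)*(-35) = -22*(-35) = 770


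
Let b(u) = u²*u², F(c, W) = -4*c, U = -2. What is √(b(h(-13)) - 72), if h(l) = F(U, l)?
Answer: 2*√1006 ≈ 63.435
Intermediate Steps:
h(l) = 8 (h(l) = -4*(-2) = 8)
b(u) = u⁴
√(b(h(-13)) - 72) = √(8⁴ - 72) = √(4096 - 72) = √4024 = 2*√1006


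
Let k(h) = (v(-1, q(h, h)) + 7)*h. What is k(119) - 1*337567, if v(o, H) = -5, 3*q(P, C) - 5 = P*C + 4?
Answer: -337329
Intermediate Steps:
q(P, C) = 3 + C*P/3 (q(P, C) = 5/3 + (P*C + 4)/3 = 5/3 + (C*P + 4)/3 = 5/3 + (4 + C*P)/3 = 5/3 + (4/3 + C*P/3) = 3 + C*P/3)
k(h) = 2*h (k(h) = (-5 + 7)*h = 2*h)
k(119) - 1*337567 = 2*119 - 1*337567 = 238 - 337567 = -337329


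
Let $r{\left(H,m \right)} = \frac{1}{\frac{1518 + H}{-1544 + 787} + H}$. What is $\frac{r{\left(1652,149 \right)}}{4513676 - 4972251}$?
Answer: $- \frac{757}{572023703550} \approx -1.3234 \cdot 10^{-9}$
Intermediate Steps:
$r{\left(H,m \right)} = \frac{1}{- \frac{1518}{757} + \frac{756 H}{757}}$ ($r{\left(H,m \right)} = \frac{1}{\frac{1518 + H}{-757} + H} = \frac{1}{\left(1518 + H\right) \left(- \frac{1}{757}\right) + H} = \frac{1}{\left(- \frac{1518}{757} - \frac{H}{757}\right) + H} = \frac{1}{- \frac{1518}{757} + \frac{756 H}{757}}$)
$\frac{r{\left(1652,149 \right)}}{4513676 - 4972251} = \frac{\frac{757}{6} \frac{1}{-253 + 126 \cdot 1652}}{4513676 - 4972251} = \frac{\frac{757}{6} \frac{1}{-253 + 208152}}{4513676 - 4972251} = \frac{\frac{757}{6} \cdot \frac{1}{207899}}{-458575} = \frac{757}{6} \cdot \frac{1}{207899} \left(- \frac{1}{458575}\right) = \frac{757}{1247394} \left(- \frac{1}{458575}\right) = - \frac{757}{572023703550}$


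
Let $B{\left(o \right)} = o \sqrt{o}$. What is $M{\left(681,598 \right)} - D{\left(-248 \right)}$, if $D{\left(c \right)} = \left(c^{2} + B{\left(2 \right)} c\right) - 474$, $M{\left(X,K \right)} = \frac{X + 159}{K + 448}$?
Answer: $- \frac{31918270}{523} + 496 \sqrt{2} \approx -60328.0$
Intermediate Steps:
$M{\left(X,K \right)} = \frac{159 + X}{448 + K}$
$B{\left(o \right)} = o^{\frac{3}{2}}$
$D{\left(c \right)} = -474 + c^{2} + 2 c \sqrt{2}$ ($D{\left(c \right)} = \left(c^{2} + 2^{\frac{3}{2}} c\right) - 474 = \left(c^{2} + 2 \sqrt{2} c\right) - 474 = \left(c^{2} + 2 c \sqrt{2}\right) - 474 = -474 + c^{2} + 2 c \sqrt{2}$)
$M{\left(681,598 \right)} - D{\left(-248 \right)} = \frac{159 + 681}{448 + 598} - \left(-474 + \left(-248\right)^{2} + 2 \left(-248\right) \sqrt{2}\right) = \frac{1}{1046} \cdot 840 - \left(-474 + 61504 - 496 \sqrt{2}\right) = \frac{1}{1046} \cdot 840 - \left(61030 - 496 \sqrt{2}\right) = \frac{420}{523} - \left(61030 - 496 \sqrt{2}\right) = - \frac{31918270}{523} + 496 \sqrt{2}$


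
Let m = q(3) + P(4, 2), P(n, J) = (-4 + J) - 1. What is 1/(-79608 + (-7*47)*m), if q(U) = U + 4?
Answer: -1/80924 ≈ -1.2357e-5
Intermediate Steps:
q(U) = 4 + U
P(n, J) = -5 + J
m = 4 (m = (4 + 3) + (-5 + 2) = 7 - 3 = 4)
1/(-79608 + (-7*47)*m) = 1/(-79608 - 7*47*4) = 1/(-79608 - 329*4) = 1/(-79608 - 1316) = 1/(-80924) = -1/80924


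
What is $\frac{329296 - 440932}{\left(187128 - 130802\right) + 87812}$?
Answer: $- \frac{18606}{24023} \approx -0.77451$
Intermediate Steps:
$\frac{329296 - 440932}{\left(187128 - 130802\right) + 87812} = - \frac{111636}{56326 + 87812} = - \frac{111636}{144138} = \left(-111636\right) \frac{1}{144138} = - \frac{18606}{24023}$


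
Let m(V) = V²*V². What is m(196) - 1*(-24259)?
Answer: 1475813315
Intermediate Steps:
m(V) = V⁴
m(196) - 1*(-24259) = 196⁴ - 1*(-24259) = 1475789056 + 24259 = 1475813315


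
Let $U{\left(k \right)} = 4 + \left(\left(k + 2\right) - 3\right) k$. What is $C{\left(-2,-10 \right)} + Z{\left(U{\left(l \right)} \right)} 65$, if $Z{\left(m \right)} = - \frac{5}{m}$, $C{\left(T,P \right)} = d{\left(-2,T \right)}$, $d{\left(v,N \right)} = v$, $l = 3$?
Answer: $- \frac{69}{2} \approx -34.5$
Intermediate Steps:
$C{\left(T,P \right)} = -2$
$U{\left(k \right)} = 4 + k \left(-1 + k\right)$ ($U{\left(k \right)} = 4 + \left(\left(2 + k\right) - 3\right) k = 4 + \left(-1 + k\right) k = 4 + k \left(-1 + k\right)$)
$C{\left(-2,-10 \right)} + Z{\left(U{\left(l \right)} \right)} 65 = -2 + - \frac{5}{4 + 3^{2} - 3} \cdot 65 = -2 + - \frac{5}{4 + 9 - 3} \cdot 65 = -2 + - \frac{5}{10} \cdot 65 = -2 + \left(-5\right) \frac{1}{10} \cdot 65 = -2 - \frac{65}{2} = - \frac{69}{2}$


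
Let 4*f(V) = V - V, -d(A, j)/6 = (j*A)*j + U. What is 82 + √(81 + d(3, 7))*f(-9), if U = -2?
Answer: 82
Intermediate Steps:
d(A, j) = 12 - 6*A*j² (d(A, j) = -6*((j*A)*j - 2) = -6*((A*j)*j - 2) = -6*(A*j² - 2) = -6*(-2 + A*j²) = 12 - 6*A*j²)
f(V) = 0 (f(V) = (V - V)/4 = (¼)*0 = 0)
82 + √(81 + d(3, 7))*f(-9) = 82 + √(81 + (12 - 6*3*7²))*0 = 82 + √(81 + (12 - 6*3*49))*0 = 82 + √(81 + (12 - 882))*0 = 82 + √(81 - 870)*0 = 82 + √(-789)*0 = 82 + (I*√789)*0 = 82 + 0 = 82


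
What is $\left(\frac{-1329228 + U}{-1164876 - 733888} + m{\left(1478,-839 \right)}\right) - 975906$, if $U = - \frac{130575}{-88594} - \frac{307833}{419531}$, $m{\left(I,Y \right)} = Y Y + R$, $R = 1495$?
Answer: $- \frac{19089275535252652616171}{70573126325844296} \approx -2.7049 \cdot 10^{5}$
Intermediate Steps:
$m{\left(I,Y \right)} = 1495 + Y^{2}$ ($m{\left(I,Y \right)} = Y Y + 1495 = Y^{2} + 1495 = 1495 + Y^{2}$)
$U = \frac{27508103523}{37167929414}$ ($U = \left(-130575\right) \left(- \frac{1}{88594}\right) - \frac{307833}{419531} = \frac{130575}{88594} - \frac{307833}{419531} = \frac{27508103523}{37167929414} \approx 0.7401$)
$\left(\frac{-1329228 + U}{-1164876 - 733888} + m{\left(1478,-839 \right)}\right) - 975906 = \left(\frac{-1329228 + \frac{27508103523}{37167929414}}{-1164876 - 733888} + \left(1495 + \left(-839\right)^{2}\right)\right) - 975906 = \left(- \frac{49404624971008869}{37167929414 \left(-1898764\right)} + \left(1495 + 703921\right)\right) - 975906 = \left(\left(- \frac{49404624971008869}{37167929414}\right) \left(- \frac{1}{1898764}\right) + 705416\right) - 975906 = \left(\frac{49404624971008869}{70573126325844296} + 705416\right) - 975906 = \frac{49783461884896750916005}{70573126325844296} - 975906 = - \frac{19089275535252652616171}{70573126325844296}$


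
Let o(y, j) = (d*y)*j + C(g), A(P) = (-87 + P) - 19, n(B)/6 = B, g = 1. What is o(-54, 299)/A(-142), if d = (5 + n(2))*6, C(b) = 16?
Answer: 411719/62 ≈ 6640.6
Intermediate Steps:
n(B) = 6*B
d = 102 (d = (5 + 6*2)*6 = (5 + 12)*6 = 17*6 = 102)
A(P) = -106 + P
o(y, j) = 16 + 102*j*y (o(y, j) = (102*y)*j + 16 = 102*j*y + 16 = 16 + 102*j*y)
o(-54, 299)/A(-142) = (16 + 102*299*(-54))/(-106 - 142) = (16 - 1646892)/(-248) = -1646876*(-1/248) = 411719/62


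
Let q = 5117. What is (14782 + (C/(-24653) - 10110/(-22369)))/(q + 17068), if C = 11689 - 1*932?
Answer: 2717244682957/4078068567015 ≈ 0.66631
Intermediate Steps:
C = 10757 (C = 11689 - 932 = 10757)
(14782 + (C/(-24653) - 10110/(-22369)))/(q + 17068) = (14782 + (10757/(-24653) - 10110/(-22369)))/(5117 + 17068) = (14782 + (10757*(-1/24653) - 10110*(-1/22369)))/22185 = (14782 + (-10757/24653 + 10110/22369))*(1/22185) = (14782 + 8618497/551462957)*(1/22185) = (8151734048871/551462957)*(1/22185) = 2717244682957/4078068567015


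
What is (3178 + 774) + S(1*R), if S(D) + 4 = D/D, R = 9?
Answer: 3949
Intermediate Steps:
S(D) = -3 (S(D) = -4 + D/D = -4 + 1 = -3)
(3178 + 774) + S(1*R) = (3178 + 774) - 3 = 3952 - 3 = 3949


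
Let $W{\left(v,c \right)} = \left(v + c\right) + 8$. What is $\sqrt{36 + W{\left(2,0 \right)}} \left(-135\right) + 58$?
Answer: $58 - 135 \sqrt{46} \approx -857.61$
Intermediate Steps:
$W{\left(v,c \right)} = 8 + c + v$ ($W{\left(v,c \right)} = \left(c + v\right) + 8 = 8 + c + v$)
$\sqrt{36 + W{\left(2,0 \right)}} \left(-135\right) + 58 = \sqrt{36 + \left(8 + 0 + 2\right)} \left(-135\right) + 58 = \sqrt{36 + 10} \left(-135\right) + 58 = \sqrt{46} \left(-135\right) + 58 = - 135 \sqrt{46} + 58 = 58 - 135 \sqrt{46}$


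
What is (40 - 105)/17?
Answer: -65/17 ≈ -3.8235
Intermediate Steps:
(40 - 105)/17 = (1/17)*(-65) = -65/17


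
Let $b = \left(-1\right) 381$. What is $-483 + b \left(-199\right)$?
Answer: $75336$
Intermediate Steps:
$b = -381$
$-483 + b \left(-199\right) = -483 - -75819 = -483 + 75819 = 75336$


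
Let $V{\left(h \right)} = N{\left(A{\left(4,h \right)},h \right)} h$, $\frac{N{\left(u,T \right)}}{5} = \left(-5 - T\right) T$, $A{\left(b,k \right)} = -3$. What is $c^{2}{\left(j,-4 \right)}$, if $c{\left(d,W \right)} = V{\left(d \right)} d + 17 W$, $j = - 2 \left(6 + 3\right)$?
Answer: $143753205904$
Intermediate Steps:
$N{\left(u,T \right)} = 5 T \left(-5 - T\right)$ ($N{\left(u,T \right)} = 5 \left(-5 - T\right) T = 5 T \left(-5 - T\right)$)
$V{\left(h \right)} = - 5 h^{2} \left(5 + h\right)$ ($V{\left(h \right)} = - 5 h \left(5 + h\right) h = - 5 h^{2} \left(5 + h\right)$)
$j = -18$ ($j = \left(-2\right) 9 = -18$)
$c{\left(d,W \right)} = 17 W + 5 d^{3} \left(-5 - d\right)$ ($c{\left(d,W \right)} = 5 d^{2} \left(-5 - d\right) d + 17 W = 5 d^{3} \left(-5 - d\right) + 17 W = 17 W + 5 d^{3} \left(-5 - d\right)$)
$c^{2}{\left(j,-4 \right)} = \left(17 \left(-4\right) - 5 \left(-18\right)^{3} \left(5 - 18\right)\right)^{2} = \left(-68 - \left(-29160\right) \left(-13\right)\right)^{2} = \left(-68 - 379080\right)^{2} = \left(-379148\right)^{2} = 143753205904$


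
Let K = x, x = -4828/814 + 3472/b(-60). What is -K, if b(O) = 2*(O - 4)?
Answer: 107631/3256 ≈ 33.056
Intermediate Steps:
b(O) = -8 + 2*O (b(O) = 2*(-4 + O) = -8 + 2*O)
x = -107631/3256 (x = -4828/814 + 3472/(-8 + 2*(-60)) = -4828*1/814 + 3472/(-8 - 120) = -2414/407 + 3472/(-128) = -2414/407 + 3472*(-1/128) = -2414/407 - 217/8 = -107631/3256 ≈ -33.056)
K = -107631/3256 ≈ -33.056
-K = -1*(-107631/3256) = 107631/3256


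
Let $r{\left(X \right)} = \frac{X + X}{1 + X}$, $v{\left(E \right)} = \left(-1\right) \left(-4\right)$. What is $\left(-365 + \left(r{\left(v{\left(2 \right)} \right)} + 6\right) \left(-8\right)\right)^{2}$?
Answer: $\frac{4532641}{25} \approx 1.8131 \cdot 10^{5}$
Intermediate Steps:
$v{\left(E \right)} = 4$
$r{\left(X \right)} = \frac{2 X}{1 + X}$
$\left(-365 + \left(r{\left(v{\left(2 \right)} \right)} + 6\right) \left(-8\right)\right)^{2} = \left(-365 + \left(2 \cdot 4 \frac{1}{1 + 4} + 6\right) \left(-8\right)\right)^{2} = \left(-365 + \left(2 \cdot 4 \cdot \frac{1}{5} + 6\right) \left(-8\right)\right)^{2} = \left(-365 + \left(\frac{8}{5} + 6\right) \left(-8\right)\right)^{2} = \left(-365 + \frac{38}{5} \left(-8\right)\right)^{2} = \left(-365 - \frac{304}{5}\right)^{2} = \left(- \frac{2129}{5}\right)^{2} = \frac{4532641}{25}$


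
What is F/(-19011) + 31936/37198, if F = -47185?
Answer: 1181161463/353585589 ≈ 3.3405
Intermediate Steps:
F/(-19011) + 31936/37198 = -47185/(-19011) + 31936/37198 = -47185*(-1/19011) + 31936*(1/37198) = 47185/19011 + 15968/18599 = 1181161463/353585589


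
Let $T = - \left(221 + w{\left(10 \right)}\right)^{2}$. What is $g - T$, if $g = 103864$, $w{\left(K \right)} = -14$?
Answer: $146713$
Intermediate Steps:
$T = -42849$ ($T = - \left(221 - 14\right)^{2} = - 207^{2} = \left(-1\right) 42849 = -42849$)
$g - T = 103864 - -42849 = 103864 + 42849 = 146713$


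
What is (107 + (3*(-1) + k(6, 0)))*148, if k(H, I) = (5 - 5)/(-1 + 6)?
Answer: 15392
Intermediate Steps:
k(H, I) = 0 (k(H, I) = 0/5 = 0*(⅕) = 0)
(107 + (3*(-1) + k(6, 0)))*148 = (107 + (3*(-1) + 0))*148 = (107 + (-3 + 0))*148 = (107 - 3)*148 = 104*148 = 15392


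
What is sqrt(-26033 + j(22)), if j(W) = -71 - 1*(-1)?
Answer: I*sqrt(26103) ≈ 161.56*I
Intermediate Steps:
j(W) = -70 (j(W) = -71 + 1 = -70)
sqrt(-26033 + j(22)) = sqrt(-26033 - 70) = sqrt(-26103) = I*sqrt(26103)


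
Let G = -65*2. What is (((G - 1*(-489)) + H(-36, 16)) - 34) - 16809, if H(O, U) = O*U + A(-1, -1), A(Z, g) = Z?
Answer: -17061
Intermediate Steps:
G = -130
H(O, U) = -1 + O*U (H(O, U) = O*U - 1 = -1 + O*U)
(((G - 1*(-489)) + H(-36, 16)) - 34) - 16809 = (((-130 - 1*(-489)) + (-1 - 36*16)) - 34) - 16809 = (((-130 + 489) + (-1 - 576)) - 34) - 16809 = ((359 - 577) - 34) - 16809 = (-218 - 34) - 16809 = -252 - 16809 = -17061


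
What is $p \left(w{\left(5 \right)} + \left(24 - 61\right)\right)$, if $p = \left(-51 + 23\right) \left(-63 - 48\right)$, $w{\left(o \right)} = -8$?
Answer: $-139860$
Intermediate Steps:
$p = 3108$ ($p = \left(-28\right) \left(-111\right) = 3108$)
$p \left(w{\left(5 \right)} + \left(24 - 61\right)\right) = 3108 \left(-8 + \left(24 - 61\right)\right) = 3108 \left(-8 - 37\right) = 3108 \left(-45\right) = -139860$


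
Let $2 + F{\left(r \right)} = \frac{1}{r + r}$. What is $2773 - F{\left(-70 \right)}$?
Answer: $\frac{388501}{140} \approx 2775.0$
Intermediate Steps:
$F{\left(r \right)} = -2 + \frac{1}{2 r}$ ($F{\left(r \right)} = -2 + \frac{1}{r + r} = -2 + \frac{1}{2 r}$)
$2773 - F{\left(-70 \right)} = 2773 - \left(-2 + \frac{1}{2 \left(-70\right)}\right) = 2773 - \left(-2 + \frac{1}{2} \left(- \frac{1}{70}\right)\right) = 2773 - \left(-2 - \frac{1}{140}\right) = 2773 - - \frac{281}{140} = 2773 + \frac{281}{140} = \frac{388501}{140}$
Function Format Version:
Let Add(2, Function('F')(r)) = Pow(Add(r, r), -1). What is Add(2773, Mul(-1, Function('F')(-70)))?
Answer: Rational(388501, 140) ≈ 2775.0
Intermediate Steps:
Function('F')(r) = Add(-2, Mul(Rational(1, 2), Pow(r, -1))) (Function('F')(r) = Add(-2, Pow(Add(r, r), -1)) = Add(-2, Pow(Mul(2, r), -1)) = Add(-2, Mul(Rational(1, 2), Pow(r, -1))))
Add(2773, Mul(-1, Function('F')(-70))) = Add(2773, Mul(-1, Add(-2, Mul(Rational(1, 2), Pow(-70, -1))))) = Add(2773, Mul(-1, Add(-2, Mul(Rational(1, 2), Rational(-1, 70))))) = Add(2773, Mul(-1, Add(-2, Rational(-1, 140)))) = Add(2773, Mul(-1, Rational(-281, 140))) = Add(2773, Rational(281, 140)) = Rational(388501, 140)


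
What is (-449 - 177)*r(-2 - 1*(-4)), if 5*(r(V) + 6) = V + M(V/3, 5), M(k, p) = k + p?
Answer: 41942/15 ≈ 2796.1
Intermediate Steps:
r(V) = -5 + 4*V/15 (r(V) = -6 + (V + (V/3 + 5))/5 = -6 + (V + (5 + V/3))/5 = -6 + (5 + 4*V/3)/5 = -6 + (1 + 4*V/15) = -5 + 4*V/15)
(-449 - 177)*r(-2 - 1*(-4)) = (-449 - 177)*(-5 + 4*(-2 - 1*(-4))/15) = -626*(-5 + 4*(-2 + 4)/15) = -626*(-5 + (4/15)*2) = -626*(-5 + 8/15) = -626*(-67/15) = 41942/15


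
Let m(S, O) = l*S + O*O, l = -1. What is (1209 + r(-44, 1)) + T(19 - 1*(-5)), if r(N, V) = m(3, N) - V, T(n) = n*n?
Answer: 3717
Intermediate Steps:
m(S, O) = O² - S (m(S, O) = -S + O*O = -S + O² = O² - S)
T(n) = n²
r(N, V) = -3 + N² - V (r(N, V) = (N² - 1*3) - V = (N² - 3) - V = (-3 + N²) - V = -3 + N² - V)
(1209 + r(-44, 1)) + T(19 - 1*(-5)) = (1209 + (-3 + (-44)² - 1*1)) + (19 - 1*(-5))² = (1209 + (-3 + 1936 - 1)) + (19 + 5)² = (1209 + 1932) + 24² = 3141 + 576 = 3717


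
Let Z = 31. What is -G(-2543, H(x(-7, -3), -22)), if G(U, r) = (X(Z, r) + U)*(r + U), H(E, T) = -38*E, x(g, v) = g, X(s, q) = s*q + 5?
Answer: 12997116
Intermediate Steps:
X(s, q) = 5 + q*s (X(s, q) = q*s + 5 = 5 + q*s)
G(U, r) = (U + r)*(5 + U + 31*r) (G(U, r) = ((5 + r*31) + U)*(r + U) = ((5 + 31*r) + U)*(U + r) = (5 + U + 31*r)*(U + r) = (U + r)*(5 + U + 31*r))
-G(-2543, H(x(-7, -3), -22)) = -((-2543)² - (-96634)*(-7) - 2543*(5 + 31*(-38*(-7))) + (-38*(-7))*(5 + 31*(-38*(-7)))) = -(6466849 - 2543*266 - 2543*(5 + 31*266) + 266*(5 + 31*266)) = -(6466849 - 676438 - 2543*(5 + 8246) + 266*(5 + 8246)) = -(6466849 - 676438 - 2543*8251 + 266*8251) = -(6466849 - 676438 - 20982293 + 2194766) = -1*(-12997116) = 12997116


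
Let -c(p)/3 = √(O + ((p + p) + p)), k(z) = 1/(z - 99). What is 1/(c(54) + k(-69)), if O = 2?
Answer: 168/41658623 - 169344*√41/41658623 ≈ -0.026025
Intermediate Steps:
k(z) = 1/(-99 + z)
c(p) = -3*√(2 + 3*p) (c(p) = -3*√(2 + ((p + p) + p)) = -3*√(2 + (2*p + p)) = -3*√(2 + 3*p))
1/(c(54) + k(-69)) = 1/(-3*√(2 + 3*54) + 1/(-99 - 69)) = 1/(-3*√(2 + 162) + 1/(-168)) = 1/(-6*√41 - 1/168) = 1/(-1/168 - 6*√41)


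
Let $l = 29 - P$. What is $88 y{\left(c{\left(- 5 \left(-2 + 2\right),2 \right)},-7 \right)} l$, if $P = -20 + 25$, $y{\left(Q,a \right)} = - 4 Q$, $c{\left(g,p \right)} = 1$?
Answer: $-8448$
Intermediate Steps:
$P = 5$
$l = 24$ ($l = 29 - 5 = 24$)
$88 y{\left(c{\left(- 5 \left(-2 + 2\right),2 \right)},-7 \right)} l = 88 \left(\left(-4\right) 1\right) 24 = 88 \left(-4\right) 24 = \left(-352\right) 24 = -8448$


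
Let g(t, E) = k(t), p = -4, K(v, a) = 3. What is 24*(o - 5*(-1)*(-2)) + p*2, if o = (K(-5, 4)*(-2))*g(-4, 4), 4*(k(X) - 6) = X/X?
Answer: -1148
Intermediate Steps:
k(X) = 25/4 (k(X) = 6 + (X/X)/4 = 6 + (¼)*1 = 6 + ¼ = 25/4)
g(t, E) = 25/4
o = -75/2 (o = (3*(-2))*(25/4) = -6*25/4 = -75/2 ≈ -37.500)
24*(o - 5*(-1)*(-2)) + p*2 = 24*(-75/2 - 5*(-1)*(-2)) - 4*2 = 24*(-75/2 - (-5)*(-2)) - 8 = 24*(-75/2 - 1*10) - 8 = 24*(-75/2 - 10) - 8 = 24*(-95/2) - 8 = -1140 - 8 = -1148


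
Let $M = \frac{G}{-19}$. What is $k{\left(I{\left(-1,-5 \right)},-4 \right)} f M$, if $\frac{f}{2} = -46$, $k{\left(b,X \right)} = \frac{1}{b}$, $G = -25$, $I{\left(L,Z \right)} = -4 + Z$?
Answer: $\frac{2300}{171} \approx 13.45$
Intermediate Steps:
$M = \frac{25}{19}$ ($M = - \frac{25}{-19} = \left(-25\right) \left(- \frac{1}{19}\right) = \frac{25}{19} \approx 1.3158$)
$f = -92$ ($f = 2 \left(-46\right) = -92$)
$k{\left(I{\left(-1,-5 \right)},-4 \right)} f M = \frac{1}{-4 - 5} \left(-92\right) \frac{25}{19} = \frac{1}{-9} \left(-92\right) \frac{25}{19} = \left(- \frac{1}{9}\right) \left(-92\right) \frac{25}{19} = \frac{92}{9} \cdot \frac{25}{19} = \frac{2300}{171}$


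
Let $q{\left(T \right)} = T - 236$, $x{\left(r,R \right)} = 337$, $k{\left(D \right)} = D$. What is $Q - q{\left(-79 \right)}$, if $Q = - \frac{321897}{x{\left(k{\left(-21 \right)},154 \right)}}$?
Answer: $- \frac{215742}{337} \approx -640.18$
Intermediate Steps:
$q{\left(T \right)} = -236 + T$ ($q{\left(T \right)} = T - 236 = -236 + T$)
$Q = - \frac{321897}{337} \approx -955.18$
$Q - q{\left(-79 \right)} = - \frac{321897}{337} - \left(-236 - 79\right) = - \frac{321897}{337} - -315 = - \frac{321897}{337} + 315 = - \frac{215742}{337}$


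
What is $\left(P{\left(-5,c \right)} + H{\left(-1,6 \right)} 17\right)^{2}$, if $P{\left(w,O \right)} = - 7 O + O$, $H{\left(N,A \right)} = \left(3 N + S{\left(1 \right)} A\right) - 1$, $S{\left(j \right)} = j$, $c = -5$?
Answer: $4096$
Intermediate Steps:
$H{\left(N,A \right)} = -1 + A + 3 N$ ($H{\left(N,A \right)} = \left(3 N + 1 A\right) - 1 = \left(3 N + A\right) - 1 = \left(A + 3 N\right) - 1 = -1 + A + 3 N$)
$P{\left(w,O \right)} = - 6 O$
$\left(P{\left(-5,c \right)} + H{\left(-1,6 \right)} 17\right)^{2} = \left(\left(-6\right) \left(-5\right) + \left(-1 + 6 + 3 \left(-1\right)\right) 17\right)^{2} = \left(30 + \left(-1 + 6 - 3\right) 17\right)^{2} = \left(30 + 2 \cdot 17\right)^{2} = \left(30 + 34\right)^{2} = 64^{2} = 4096$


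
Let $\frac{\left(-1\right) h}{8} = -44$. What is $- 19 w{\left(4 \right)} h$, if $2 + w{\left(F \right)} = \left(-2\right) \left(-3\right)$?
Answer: $-26752$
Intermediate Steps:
$w{\left(F \right)} = 4$ ($w{\left(F \right)} = -2 - -6 = -2 + 6 = 4$)
$h = 352$ ($h = \left(-8\right) \left(-44\right) = 352$)
$- 19 w{\left(4 \right)} h = \left(-19\right) 4 \cdot 352 = \left(-76\right) 352 = -26752$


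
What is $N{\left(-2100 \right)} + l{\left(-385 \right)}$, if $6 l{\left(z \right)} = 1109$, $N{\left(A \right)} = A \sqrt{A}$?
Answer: $\frac{1109}{6} - 21000 i \sqrt{21} \approx 184.83 - 96234.0 i$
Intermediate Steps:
$N{\left(A \right)} = A^{\frac{3}{2}}$
$l{\left(z \right)} = \frac{1109}{6}$ ($l{\left(z \right)} = \frac{1}{6} \cdot 1109 = \frac{1109}{6}$)
$N{\left(-2100 \right)} + l{\left(-385 \right)} = \left(-2100\right)^{\frac{3}{2}} + \frac{1109}{6} = - 21000 i \sqrt{21} + \frac{1109}{6} = \frac{1109}{6} - 21000 i \sqrt{21}$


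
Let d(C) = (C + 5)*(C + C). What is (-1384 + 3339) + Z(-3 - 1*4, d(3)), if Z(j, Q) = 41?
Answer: 1996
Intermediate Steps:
d(C) = 2*C*(5 + C) (d(C) = (5 + C)*(2*C) = 2*C*(5 + C))
(-1384 + 3339) + Z(-3 - 1*4, d(3)) = (-1384 + 3339) + 41 = 1955 + 41 = 1996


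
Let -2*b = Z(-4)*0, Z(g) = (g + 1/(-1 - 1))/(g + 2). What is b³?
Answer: 0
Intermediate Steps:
Z(g) = (-½ + g)/(2 + g) (Z(g) = (g + 1/(-2))/(2 + g) = (g - ½)/(2 + g) = (-½ + g)/(2 + g))
b = 0 (b = -(-½ - 4)/(2 - 4)*0/2 = --9/2/(-2)*0/2 = -(-½*(-9/2))*0/2 = -9*0/8 = -½*0 = 0)
b³ = 0³ = 0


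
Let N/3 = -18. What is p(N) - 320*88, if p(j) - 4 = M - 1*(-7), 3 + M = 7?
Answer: -28145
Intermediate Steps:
N = -54 (N = 3*(-18) = -54)
M = 4 (M = -3 + 7 = 4)
p(j) = 15 (p(j) = 4 + (4 - 1*(-7)) = 4 + (4 + 7) = 4 + 11 = 15)
p(N) - 320*88 = 15 - 320*88 = 15 - 28160 = -28145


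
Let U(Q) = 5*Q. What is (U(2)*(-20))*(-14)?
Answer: 2800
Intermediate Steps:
(U(2)*(-20))*(-14) = ((5*2)*(-20))*(-14) = (10*(-20))*(-14) = -200*(-14) = 2800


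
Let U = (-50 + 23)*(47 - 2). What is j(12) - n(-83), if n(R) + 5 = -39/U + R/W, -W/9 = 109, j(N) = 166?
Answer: 7543643/44145 ≈ 170.88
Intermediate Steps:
W = -981 (W = -9*109 = -981)
U = -1215 (U = -27*45 = -1215)
n(R) = -2012/405 - R/981 (n(R) = -5 + (-39/(-1215) + R/(-981)) = -5 + (-39*(-1/1215) + R*(-1/981)) = -5 + (13/405 - R/981) = -2012/405 - R/981)
j(12) - n(-83) = 166 - (-2012/405 - 1/981*(-83)) = 166 - (-2012/405 + 83/981) = 166 - 1*(-215573/44145) = 166 + 215573/44145 = 7543643/44145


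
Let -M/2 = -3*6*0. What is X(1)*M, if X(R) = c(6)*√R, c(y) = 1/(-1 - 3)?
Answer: 0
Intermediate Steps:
c(y) = -¼ (c(y) = 1/(-4) = -¼)
X(R) = -√R/4
M = 0 (M = -2*(-3*6)*0 = -(-36)*0 = -2*0 = 0)
X(1)*M = -√1/4*0 = -¼*1*0 = -¼*0 = 0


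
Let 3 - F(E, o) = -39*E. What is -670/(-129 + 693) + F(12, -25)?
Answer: 132487/282 ≈ 469.81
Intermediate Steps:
F(E, o) = 3 + 39*E (F(E, o) = 3 - (-39)*E = 3 + 39*E)
-670/(-129 + 693) + F(12, -25) = -670/(-129 + 693) + (3 + 39*12) = -670/564 + (3 + 468) = (1/564)*(-670) + 471 = -335/282 + 471 = 132487/282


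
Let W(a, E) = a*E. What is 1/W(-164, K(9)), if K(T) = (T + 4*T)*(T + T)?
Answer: -1/132840 ≈ -7.5279e-6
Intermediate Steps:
K(T) = 10*T² (K(T) = (5*T)*(2*T) = 10*T²)
W(a, E) = E*a
1/W(-164, K(9)) = 1/((10*9²)*(-164)) = 1/((10*81)*(-164)) = 1/(810*(-164)) = 1/(-132840) = -1/132840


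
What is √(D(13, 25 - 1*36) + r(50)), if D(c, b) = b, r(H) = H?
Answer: √39 ≈ 6.2450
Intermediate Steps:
√(D(13, 25 - 1*36) + r(50)) = √((25 - 1*36) + 50) = √((25 - 36) + 50) = √(-11 + 50) = √39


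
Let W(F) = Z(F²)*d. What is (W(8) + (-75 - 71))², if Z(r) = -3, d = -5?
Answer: 17161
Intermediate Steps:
W(F) = 15 (W(F) = -3*(-5) = 15)
(W(8) + (-75 - 71))² = (15 + (-75 - 71))² = (15 - 146)² = (-131)² = 17161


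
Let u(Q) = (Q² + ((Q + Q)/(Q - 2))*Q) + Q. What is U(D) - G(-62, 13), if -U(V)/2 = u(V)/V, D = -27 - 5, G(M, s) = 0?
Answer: 990/17 ≈ 58.235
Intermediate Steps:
u(Q) = Q + Q² + 2*Q²/(-2 + Q) (u(Q) = (Q² + ((2*Q)/(-2 + Q))*Q) + Q = (Q² + (2*Q/(-2 + Q))*Q) + Q = (Q² + 2*Q²/(-2 + Q)) + Q = Q + Q² + 2*Q²/(-2 + Q))
D = -32
U(V) = -2*(-2 + V + V²)/(-2 + V) (U(V) = -2*V*(-2 + V + V²)/(-2 + V)/V = -2*(-2 + V + V²)/(-2 + V))
U(D) - G(-62, 13) = 2*(2 - 1*(-32) - 1*(-32)²)/(-2 - 32) - 1*0 = 2*(2 + 32 - 1*1024)/(-34) + 0 = 2*(-1/34)*(2 + 32 - 1024) + 0 = 2*(-1/34)*(-990) + 0 = 990/17 + 0 = 990/17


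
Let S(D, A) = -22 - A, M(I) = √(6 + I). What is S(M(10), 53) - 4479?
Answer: -4554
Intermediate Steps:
S(M(10), 53) - 4479 = (-22 - 1*53) - 4479 = (-22 - 53) - 4479 = -75 - 4479 = -4554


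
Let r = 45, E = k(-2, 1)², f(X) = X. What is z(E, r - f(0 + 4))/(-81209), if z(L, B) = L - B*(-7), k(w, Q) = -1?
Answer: -288/81209 ≈ -0.0035464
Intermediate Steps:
E = 1 (E = (-1)² = 1)
z(L, B) = L + 7*B
z(E, r - f(0 + 4))/(-81209) = (1 + 7*(45 - (0 + 4)))/(-81209) = (1 + 7*(45 - 1*4))*(-1/81209) = (1 + 7*(45 - 4))*(-1/81209) = (1 + 7*41)*(-1/81209) = (1 + 287)*(-1/81209) = 288*(-1/81209) = -288/81209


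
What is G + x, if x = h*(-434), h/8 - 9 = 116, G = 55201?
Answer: -378799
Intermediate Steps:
h = 1000 (h = 72 + 8*116 = 72 + 928 = 1000)
x = -434000 (x = 1000*(-434) = -434000)
G + x = 55201 - 434000 = -378799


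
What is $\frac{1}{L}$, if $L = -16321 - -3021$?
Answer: $- \frac{1}{13300} \approx -7.5188 \cdot 10^{-5}$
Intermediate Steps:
$L = -13300$ ($L = -16321 + 3021 = -13300$)
$\frac{1}{L} = \frac{1}{-13300} = - \frac{1}{13300}$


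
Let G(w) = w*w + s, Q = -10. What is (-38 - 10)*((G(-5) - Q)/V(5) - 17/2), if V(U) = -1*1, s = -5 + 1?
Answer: 1896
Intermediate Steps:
s = -4
G(w) = -4 + w**2 (G(w) = w*w - 4 = w**2 - 4 = -4 + w**2)
V(U) = -1
(-38 - 10)*((G(-5) - Q)/V(5) - 17/2) = (-38 - 10)*(((-4 + (-5)**2) - 1*(-10))/(-1) - 17/2) = -48*(((-4 + 25) + 10)*(-1) - 17*1/2) = -48*((21 + 10)*(-1) - 17/2) = -48*(31*(-1) - 17/2) = -48*(-31 - 17/2) = -48*(-79/2) = 1896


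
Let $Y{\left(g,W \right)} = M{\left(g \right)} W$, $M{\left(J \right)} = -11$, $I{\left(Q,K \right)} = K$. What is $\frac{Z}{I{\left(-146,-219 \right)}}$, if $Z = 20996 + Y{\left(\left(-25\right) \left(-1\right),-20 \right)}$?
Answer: $- \frac{7072}{73} \approx -96.877$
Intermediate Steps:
$Y{\left(g,W \right)} = - 11 W$
$Z = 21216$ ($Z = 20996 - -220 = 20996 + 220 = 21216$)
$\frac{Z}{I{\left(-146,-219 \right)}} = \frac{21216}{-219} = 21216 \left(- \frac{1}{219}\right) = - \frac{7072}{73}$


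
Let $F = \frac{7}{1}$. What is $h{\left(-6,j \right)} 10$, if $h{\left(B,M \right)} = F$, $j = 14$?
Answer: $70$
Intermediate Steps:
$F = 7$ ($F = 7 \cdot 1 = 7$)
$h{\left(B,M \right)} = 7$
$h{\left(-6,j \right)} 10 = 7 \cdot 10 = 70$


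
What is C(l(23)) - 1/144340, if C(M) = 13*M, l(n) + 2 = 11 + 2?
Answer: 20640619/144340 ≈ 143.00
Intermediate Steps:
l(n) = 11 (l(n) = -2 + (11 + 2) = -2 + 13 = 11)
C(l(23)) - 1/144340 = 13*11 - 1/144340 = 143 - 1*1/144340 = 143 - 1/144340 = 20640619/144340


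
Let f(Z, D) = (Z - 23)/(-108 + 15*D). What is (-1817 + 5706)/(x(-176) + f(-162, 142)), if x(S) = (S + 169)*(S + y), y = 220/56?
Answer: 3931779/1217657 ≈ 3.2290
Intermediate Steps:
y = 55/14 (y = 220*(1/56) = 55/14 ≈ 3.9286)
f(Z, D) = (-23 + Z)/(-108 + 15*D)
x(S) = (169 + S)*(55/14 + S) (x(S) = (S + 169)*(S + 55/14) = (169 + S)*(55/14 + S))
(-1817 + 5706)/(x(-176) + f(-162, 142)) = (-1817 + 5706)/((9295/14 + (-176)**2 + (2421/14)*(-176)) + (-23 - 162)/(3*(-36 + 5*142))) = 3889/((9295/14 + 30976 - 213048/7) + (1/3)*(-185)/(-36 + 710)) = 3889/(2409/2 + (1/3)*(-185)/674) = 3889/(2409/2 + (1/3)*(1/674)*(-185)) = 3889/(2409/2 - 185/2022) = 3889/(1217657/1011) = 3889*(1011/1217657) = 3931779/1217657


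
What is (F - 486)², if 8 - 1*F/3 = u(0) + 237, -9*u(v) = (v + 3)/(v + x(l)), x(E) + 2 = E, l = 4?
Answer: 5499025/4 ≈ 1.3748e+6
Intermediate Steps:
x(E) = -2 + E
u(v) = -(3 + v)/(9*(2 + v)) (u(v) = -(v + 3)/(9*(v + (-2 + 4))) = -(3 + v)/(9*(v + 2)) = -(3 + v)/(9*(2 + v)))
F = -1373/2 (F = 24 - 3*((-3 - 1*0)/(9*(2 + 0)) + 237) = 24 - 3*((⅑)*(-3 + 0)/2 + 237) = 24 - 3*((⅑)*(½)*(-3) + 237) = 24 - 3*(-⅙ + 237) = 24 - 3*1421/6 = 24 - 1421/2 = -1373/2 ≈ -686.50)
(F - 486)² = (-1373/2 - 486)² = (-2345/2)² = 5499025/4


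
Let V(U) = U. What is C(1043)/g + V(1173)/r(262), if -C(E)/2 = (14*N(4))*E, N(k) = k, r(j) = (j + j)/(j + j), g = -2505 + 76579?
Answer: 6197999/5291 ≈ 1171.4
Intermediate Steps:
g = 74074
r(j) = 1 (r(j) = (2*j)/((2*j)) = (2*j)*(1/(2*j)) = 1)
C(E) = -112*E (C(E) = -2*14*4*E = -112*E)
C(1043)/g + V(1173)/r(262) = -112*1043/74074 + 1173/1 = -116816*1/74074 + 1173*1 = -8344/5291 + 1173 = 6197999/5291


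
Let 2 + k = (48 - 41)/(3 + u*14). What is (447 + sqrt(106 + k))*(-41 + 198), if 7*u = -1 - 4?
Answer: 70179 + 157*sqrt(103) ≈ 71772.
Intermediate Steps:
u = -5/7 (u = (-1 - 4)/7 = (1/7)*(-5) = -5/7 ≈ -0.71429)
k = -3 (k = -2 + (48 - 41)/(3 - 5/7*14) = -2 + 7/(3 - 10) = -2 + 7/(-7) = -2 + 7*(-1/7) = -2 - 1 = -3)
(447 + sqrt(106 + k))*(-41 + 198) = (447 + sqrt(106 - 3))*(-41 + 198) = (447 + sqrt(103))*157 = 70179 + 157*sqrt(103)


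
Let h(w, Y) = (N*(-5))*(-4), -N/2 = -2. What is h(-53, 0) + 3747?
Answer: 3827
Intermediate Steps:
N = 4 (N = -2*(-2) = 4)
h(w, Y) = 80 (h(w, Y) = (4*(-5))*(-4) = -20*(-4) = 80)
h(-53, 0) + 3747 = 80 + 3747 = 3827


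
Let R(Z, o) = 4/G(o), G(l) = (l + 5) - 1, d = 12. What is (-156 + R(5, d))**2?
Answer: 388129/16 ≈ 24258.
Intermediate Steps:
G(l) = 4 + l (G(l) = (5 + l) - 1 = 4 + l)
R(Z, o) = 4/(4 + o)
(-156 + R(5, d))**2 = (-156 + 4/(4 + 12))**2 = (-156 + 4/16)**2 = (-156 + 4*(1/16))**2 = (-156 + 1/4)**2 = (-623/4)**2 = 388129/16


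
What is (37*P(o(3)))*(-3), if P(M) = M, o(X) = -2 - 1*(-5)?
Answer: -333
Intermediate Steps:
o(X) = 3 (o(X) = -2 + 5 = 3)
(37*P(o(3)))*(-3) = (37*3)*(-3) = 111*(-3) = -333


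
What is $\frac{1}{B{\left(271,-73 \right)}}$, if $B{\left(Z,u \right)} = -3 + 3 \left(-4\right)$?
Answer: $- \frac{1}{15} \approx -0.066667$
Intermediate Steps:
$B{\left(Z,u \right)} = -15$ ($B{\left(Z,u \right)} = -3 - 12 = -15$)
$\frac{1}{B{\left(271,-73 \right)}} = \frac{1}{-15} = - \frac{1}{15}$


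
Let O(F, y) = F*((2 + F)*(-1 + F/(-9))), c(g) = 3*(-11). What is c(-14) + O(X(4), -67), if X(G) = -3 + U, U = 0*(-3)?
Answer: -35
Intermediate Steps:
c(g) = -33
U = 0
X(G) = -3 (X(G) = -3 + 0 = -3)
O(F, y) = F*(-1 - F/9)*(2 + F) (O(F, y) = F*((2 + F)*(-1 + F*(-⅑))) = F*((2 + F)*(-1 - F/9)) = F*((-1 - F/9)*(2 + F)) = F*(-1 - F/9)*(2 + F))
c(-14) + O(X(4), -67) = -33 - ⅑*(-3)*(18 + (-3)² + 11*(-3)) = -33 - ⅑*(-3)*(18 + 9 - 33) = -33 - ⅑*(-3)*(-6) = -33 - 2 = -35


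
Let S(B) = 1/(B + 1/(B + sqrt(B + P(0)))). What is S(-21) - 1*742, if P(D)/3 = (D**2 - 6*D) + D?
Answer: -151841473/204625 + I*sqrt(21)/204625 ≈ -742.05 + 2.2395e-5*I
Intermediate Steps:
P(D) = -15*D + 3*D**2 (P(D) = 3*((D**2 - 6*D) + D) = 3*(D**2 - 5*D) = -15*D + 3*D**2)
S(B) = 1/(B + 1/(B + sqrt(B))) (S(B) = 1/(B + 1/(B + sqrt(B + 3*0*(-5 + 0)))) = 1/(B + 1/(B + sqrt(B + 3*0*(-5)))) = 1/(B + 1/(B + sqrt(B + 0))) = 1/(B + 1/(B + sqrt(B))))
S(-21) - 1*742 = (-21 + sqrt(-21))/(1 + (-21)**2 + (-21)**(3/2)) - 1*742 = (-21 + I*sqrt(21))/(1 + 441 - 21*I*sqrt(21)) - 742 = (-21 + I*sqrt(21))/(442 - 21*I*sqrt(21)) - 742 = -742 + (-21 + I*sqrt(21))/(442 - 21*I*sqrt(21))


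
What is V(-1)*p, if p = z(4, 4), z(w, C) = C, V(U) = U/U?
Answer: 4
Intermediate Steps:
V(U) = 1
p = 4
V(-1)*p = 1*4 = 4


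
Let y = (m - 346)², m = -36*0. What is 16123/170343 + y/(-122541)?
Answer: -8757515/9925821 ≈ -0.88230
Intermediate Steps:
m = 0
y = 119716 (y = (0 - 346)² = (-346)² = 119716)
16123/170343 + y/(-122541) = 16123/170343 + 119716/(-122541) = 16123*(1/170343) + 119716*(-1/122541) = 23/243 - 119716/122541 = -8757515/9925821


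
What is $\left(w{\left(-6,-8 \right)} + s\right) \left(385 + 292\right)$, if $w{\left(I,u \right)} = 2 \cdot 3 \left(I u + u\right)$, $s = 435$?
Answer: $456975$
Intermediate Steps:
$w{\left(I,u \right)} = 6 u + 6 I u$ ($w{\left(I,u \right)} = 6 \left(u + I u\right) = 6 u + 6 I u$)
$\left(w{\left(-6,-8 \right)} + s\right) \left(385 + 292\right) = \left(6 \left(-8\right) \left(1 - 6\right) + 435\right) \left(385 + 292\right) = \left(6 \left(-8\right) \left(-5\right) + 435\right) 677 = \left(240 + 435\right) 677 = 675 \cdot 677 = 456975$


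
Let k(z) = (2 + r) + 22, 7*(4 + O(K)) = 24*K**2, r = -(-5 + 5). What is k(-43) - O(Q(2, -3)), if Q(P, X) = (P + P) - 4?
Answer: 28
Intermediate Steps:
Q(P, X) = -4 + 2*P (Q(P, X) = 2*P - 4 = -4 + 2*P)
r = 0 (r = -1*0 = 0)
O(K) = -4 + 24*K**2/7 (O(K) = -4 + (24*K**2)/7 = -4 + 24*K**2/7)
k(z) = 24 (k(z) = (2 + 0) + 22 = 2 + 22 = 24)
k(-43) - O(Q(2, -3)) = 24 - (-4 + 24*(-4 + 2*2)**2/7) = 24 - (-4 + 24*(-4 + 4)**2/7) = 24 - (-4 + (24/7)*0**2) = 24 - (-4 + (24/7)*0) = 24 - (-4 + 0) = 24 - 1*(-4) = 24 + 4 = 28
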